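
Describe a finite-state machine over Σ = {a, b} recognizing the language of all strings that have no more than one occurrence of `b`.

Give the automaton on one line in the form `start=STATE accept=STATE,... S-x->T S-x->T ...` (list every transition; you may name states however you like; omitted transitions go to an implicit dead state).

Count `b`s, saturating at 2: state q0 means no `b` yet, q1 means one `b` seen, q2 means more than one. Each `b` increments (capped at q2); other symbols loop. Accept from {q0, q1}.
3 states suffice.
        a   b  
>* q0   q0  q1 
 * q1   q1  q2 
   q2   q2  q2 
(> = start, * = accepting)

start=q0 accept=q0,q1 q0-a->q0 q0-b->q1 q1-a->q1 q1-b->q2 q2-a->q2 q2-b->q2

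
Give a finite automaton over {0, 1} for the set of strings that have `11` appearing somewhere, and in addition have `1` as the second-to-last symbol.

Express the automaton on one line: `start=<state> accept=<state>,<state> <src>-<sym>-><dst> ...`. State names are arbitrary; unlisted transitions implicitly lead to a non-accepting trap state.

Build one automaton per condition and run them in lockstep. One (3 states) tracks whether and how much of `11` has been seen; the other (7 states) tracks the last 2 symbols read. Each combined state is a pair, one component from each; accept when both components accept. After merging equivalent states the machine shrinks.
A 6-state machine:
        0   1  
>  s0   s0  s1 
   s1   s0  s2 
 * s2   s3  s2 
 * s3   s4  s5 
   s4   s4  s5 
   s5   s3  s2 
(> = start, * = accepting)

start=s0 accept=s2,s3 s0-0->s0 s0-1->s1 s1-0->s0 s1-1->s2 s2-0->s3 s2-1->s2 s3-0->s4 s3-1->s5 s4-0->s4 s4-1->s5 s5-0->s3 s5-1->s2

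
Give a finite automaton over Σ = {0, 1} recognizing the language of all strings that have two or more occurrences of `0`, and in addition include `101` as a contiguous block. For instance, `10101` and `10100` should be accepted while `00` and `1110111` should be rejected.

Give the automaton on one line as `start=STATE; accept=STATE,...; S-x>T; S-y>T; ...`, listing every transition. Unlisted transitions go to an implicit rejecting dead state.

Build one automaton per condition and run them in lockstep. One (4 states) tracks the count of `0`s, saturating at 3; the other (4 states) tracks whether and how much of `101` has been seen. Each combined state is a pair, one component from each; accept when both components accept.
14 states suffice.
          0    1  
>  q0     q1   q2 
   q1     q3   q4 
   q2     q5   q2 
   q3     q6   q7 
   q4     q8   q4 
   q5     q3   q9 
   q6     q6  q10 
   q7    q11   q7 
   q8     q6  q12 
   q9    q12   q9 
   q10   q11  q10 
   q11    q6  q13 
 * q12   q13  q12 
 * q13   q13  q13 
(> = start, * = accepting)

start=q0; accept=q12,q13; q0-0>q1; q0-1>q2; q1-0>q3; q1-1>q4; q2-0>q5; q2-1>q2; q3-0>q6; q3-1>q7; q4-0>q8; q4-1>q4; q5-0>q3; q5-1>q9; q6-0>q6; q6-1>q10; q7-0>q11; q7-1>q7; q8-0>q6; q8-1>q12; q9-0>q12; q9-1>q9; q10-0>q11; q10-1>q10; q11-0>q6; q11-1>q13; q12-0>q13; q12-1>q12; q13-0>q13; q13-1>q13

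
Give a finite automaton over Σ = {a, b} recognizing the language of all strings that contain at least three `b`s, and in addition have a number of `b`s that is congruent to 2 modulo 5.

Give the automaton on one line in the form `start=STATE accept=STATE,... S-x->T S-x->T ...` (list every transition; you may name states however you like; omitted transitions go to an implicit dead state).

Run two small machines in parallel and take their product. One (5 states) tracks the count of `b`s, saturating at 4; the other (5 states) tracks the count of `b`s modulo 5. Each combined state is a pair, one component from each; accept when both components accept. After merging equivalent states the machine shrinks.
8 states suffice.
        a   b  
>  q0   q0  q1 
   q1   q1  q2 
   q2   q2  q3 
   q3   q3  q4 
   q4   q4  q5 
   q5   q5  q6 
   q6   q6  q7 
 * q7   q7  q3 
(> = start, * = accepting)

start=q0 accept=q7 q0-a->q0 q0-b->q1 q1-a->q1 q1-b->q2 q2-a->q2 q2-b->q3 q3-a->q3 q3-b->q4 q4-a->q4 q4-b->q5 q5-a->q5 q5-b->q6 q6-a->q6 q6-b->q7 q7-a->q7 q7-b->q3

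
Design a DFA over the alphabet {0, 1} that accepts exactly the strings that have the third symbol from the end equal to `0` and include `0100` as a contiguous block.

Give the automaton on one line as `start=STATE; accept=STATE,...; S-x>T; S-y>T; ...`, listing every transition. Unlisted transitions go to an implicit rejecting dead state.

start=S0; accept=S5,S6,S7,S8; S0-0>S1; S0-1>S0; S1-0>S1; S1-1>S2; S2-0>S3; S2-1>S0; S3-0>S4; S3-1>S2; S4-0>S5; S4-1>S6; S5-0>S5; S5-1>S6; S6-0>S7; S6-1>S8; S7-0>S4; S7-1>S9; S8-0>S10; S8-1>S11; S9-0>S7; S9-1>S8; S10-0>S4; S10-1>S9; S11-0>S10; S11-1>S11

Run two small machines in parallel and take their product. The first has 15 states tracking the last 3 symbols read; the second has 5 states tracking whether and how much of `0100` has been seen. A product state is a pair (one from each), accepting exactly when both do. After merging equivalent states the machine shrinks.
A 12-state machine:
          0    1  
>  S0     S1   S0 
   S1     S1   S2 
   S2     S3   S0 
   S3     S4   S2 
   S4     S5   S6 
 * S5     S5   S6 
 * S6     S7   S8 
 * S7     S4   S9 
 * S8    S10  S11 
   S9     S7   S8 
   S10    S4   S9 
   S11   S10  S11 
(> = start, * = accepting)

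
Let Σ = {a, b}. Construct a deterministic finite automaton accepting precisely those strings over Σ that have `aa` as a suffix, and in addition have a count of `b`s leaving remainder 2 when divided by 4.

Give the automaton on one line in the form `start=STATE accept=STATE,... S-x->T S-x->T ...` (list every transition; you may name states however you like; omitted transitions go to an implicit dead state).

start=q0 accept=q5 q0-a->q0 q0-b->q1 q1-a->q1 q1-b->q2 q2-a->q3 q2-b->q4 q3-a->q5 q3-b->q4 q4-a->q4 q4-b->q0 q5-a->q5 q5-b->q4

Run two small machines in parallel and take their product. The first has 3 states tracking how much of the suffix `aa` has currently been matched; the second has 4 states tracking the count of `b`s modulo 4. A product state is a pair (one from each), accepting exactly when both do. After merging equivalent states the machine shrinks.
With 6 states:
        a   b  
>  q0   q0  q1 
   q1   q1  q2 
   q2   q3  q4 
   q3   q5  q4 
   q4   q4  q0 
 * q5   q5  q4 
(> = start, * = accepting)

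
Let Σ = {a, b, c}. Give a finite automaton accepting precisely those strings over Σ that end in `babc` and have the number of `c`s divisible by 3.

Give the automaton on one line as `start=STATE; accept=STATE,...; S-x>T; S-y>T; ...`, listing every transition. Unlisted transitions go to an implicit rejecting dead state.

Run two small machines in parallel and take their product. One (5 states) tracks how much of the suffix `babc` has currently been matched; the other (3 states) tracks the count of `c`s modulo 3. Each combined state is a pair, one component from each; accept when both components accept. Minimizing collapses redundant product states.
A 7-state machine:
        a   b   c  
>  q0   q0  q0  q1 
   q1   q1  q1  q2 
   q2   q2  q3  q0 
   q3   q4  q3  q0 
   q4   q2  q5  q0 
   q5   q4  q3  q6 
 * q6   q0  q0  q1 
(> = start, * = accepting)

start=q0; accept=q6; q0-a>q0; q0-b>q0; q0-c>q1; q1-a>q1; q1-b>q1; q1-c>q2; q2-a>q2; q2-b>q3; q2-c>q0; q3-a>q4; q3-b>q3; q3-c>q0; q4-a>q2; q4-b>q5; q4-c>q0; q5-a>q4; q5-b>q3; q5-c>q6; q6-a>q0; q6-b>q0; q6-c>q1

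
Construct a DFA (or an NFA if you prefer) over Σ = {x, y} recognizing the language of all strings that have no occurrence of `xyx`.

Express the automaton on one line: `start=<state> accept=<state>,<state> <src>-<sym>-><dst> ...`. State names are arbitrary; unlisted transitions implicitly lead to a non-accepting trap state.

Track partial matches of the forbidden pattern `xyx`. State s3 is a dead state reached once `xyx` has occurred; every other state accepts. s0 means no part of `xyx` is currently matched.
A 4-state machine:
        x   y  
>* s0   s1  s0 
 * s1   s1  s2 
 * s2   s3  s0 
   s3   s3  s3 
(> = start, * = accepting)

start=s0 accept=s0,s1,s2 s0-x->s1 s0-y->s0 s1-x->s1 s1-y->s2 s2-x->s3 s2-y->s0 s3-x->s3 s3-y->s3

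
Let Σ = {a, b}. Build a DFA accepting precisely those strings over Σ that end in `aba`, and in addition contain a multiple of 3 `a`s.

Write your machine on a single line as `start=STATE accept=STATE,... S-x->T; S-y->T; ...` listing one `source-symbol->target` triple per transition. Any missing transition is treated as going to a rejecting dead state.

start=q0; accept=q4; q0-a->q1; q0-b->q0; q1-a->q2; q1-b->q1; q2-a->q0; q2-b->q3; q3-a->q4; q3-b->q5; q4-a->q1; q4-b->q0; q5-a->q0; q5-b->q5

Handle the two conditions separately and then intersect. One (4 states) tracks how much of the suffix `aba` has currently been matched; the other (3 states) tracks the count of `a`s modulo 3. Each combined state is a pair, one component from each; accept when both components accept. Minimizing collapses redundant product states.
6 states suffice.
        a   b  
>  q0   q1  q0 
   q1   q2  q1 
   q2   q0  q3 
   q3   q4  q5 
 * q4   q1  q0 
   q5   q0  q5 
(> = start, * = accepting)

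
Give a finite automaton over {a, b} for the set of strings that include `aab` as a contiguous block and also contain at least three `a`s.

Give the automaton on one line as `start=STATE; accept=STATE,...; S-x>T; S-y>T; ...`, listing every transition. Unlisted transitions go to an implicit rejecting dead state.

start=s0; accept=s8,s10; s0-a>s1; s0-b>s0; s1-a>s2; s1-b>s3; s2-a>s4; s2-b>s5; s3-a>s6; s3-b>s3; s4-a>s7; s4-b>s8; s5-a>s8; s5-b>s5; s6-a>s4; s6-b>s9; s7-a>s7; s7-b>s10; s8-a>s10; s8-b>s8; s9-a>s11; s9-b>s9; s10-a>s10; s10-b>s10; s11-a>s7; s11-b>s12; s12-a>s13; s12-b>s12; s13-a>s7; s13-b>s14; s14-a>s13; s14-b>s14

Build one automaton per condition and run them in lockstep. The first has 4 states tracking whether and how much of `aab` has been seen; the second has 5 states tracking the count of `a`s, saturating at 4. A product state is a pair (one from each), accepting exactly when both do.
With 15 states:
          a    b  
>  s0     s1   s0 
   s1     s2   s3 
   s2     s4   s5 
   s3     s6   s3 
   s4     s7   s8 
   s5     s8   s5 
   s6     s4   s9 
   s7     s7  s10 
 * s8    s10   s8 
   s9    s11   s9 
 * s10   s10  s10 
   s11    s7  s12 
   s12   s13  s12 
   s13    s7  s14 
   s14   s13  s14 
(> = start, * = accepting)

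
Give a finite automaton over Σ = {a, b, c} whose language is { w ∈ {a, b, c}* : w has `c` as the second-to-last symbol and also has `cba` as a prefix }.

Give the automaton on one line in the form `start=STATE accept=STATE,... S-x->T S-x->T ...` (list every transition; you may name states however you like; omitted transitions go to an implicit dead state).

start=S0 accept=S6,S7 S0-a->S1 S0-b->S1 S0-c->S2 S1-a->S1 S1-b->S1 S1-c->S1 S2-a->S1 S2-b->S3 S2-c->S1 S3-a->S4 S3-b->S1 S3-c->S1 S4-a->S4 S4-b->S4 S4-c->S5 S5-a->S6 S5-b->S6 S5-c->S7 S6-a->S4 S6-b->S4 S6-c->S5 S7-a->S6 S7-b->S6 S7-c->S7

Handle the two conditions separately and then intersect. The first has 13 states tracking the last 2 symbols read; the second has 5 states tracking whether the input so far still matches the prefix `cba`. A product state is a pair (one from each), accepting exactly when both do. Minimizing collapses redundant product states.
With 8 states:
        a   b   c  
>  S0   S1  S1  S2 
   S1   S1  S1  S1 
   S2   S1  S3  S1 
   S3   S4  S1  S1 
   S4   S4  S4  S5 
   S5   S6  S6  S7 
 * S6   S4  S4  S5 
 * S7   S6  S6  S7 
(> = start, * = accepting)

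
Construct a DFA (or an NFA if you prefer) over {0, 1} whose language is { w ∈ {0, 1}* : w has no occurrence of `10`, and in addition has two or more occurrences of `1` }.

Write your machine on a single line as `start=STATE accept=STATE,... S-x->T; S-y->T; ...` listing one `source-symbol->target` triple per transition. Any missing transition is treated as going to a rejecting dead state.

start=q0; accept=q3,q5; q0-0->q0; q0-1->q1; q1-0->q2; q1-1->q3; q2-0->q2; q2-1->q4; q3-0->q4; q3-1->q5; q4-0->q4; q4-1->q6; q5-0->q6; q5-1->q5; q6-0->q6; q6-1->q6

Run two small machines in parallel and take their product. One (3 states) tracks partial matches of the forbidden pattern `10`; the other (4 states) tracks the count of `1`s, saturating at 3. Each combined state is a pair, one component from each; accept when both components accept.
With 7 states:
        0   1  
>  q0   q0  q1 
   q1   q2  q3 
   q2   q2  q4 
 * q3   q4  q5 
   q4   q4  q6 
 * q5   q6  q5 
   q6   q6  q6 
(> = start, * = accepting)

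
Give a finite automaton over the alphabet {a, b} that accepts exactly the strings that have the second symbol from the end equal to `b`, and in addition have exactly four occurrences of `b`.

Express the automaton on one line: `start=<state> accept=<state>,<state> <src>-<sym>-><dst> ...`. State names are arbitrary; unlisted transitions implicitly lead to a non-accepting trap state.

start=q0 accept=q14,q17 q0-a->q1 q0-b->q2 q1-a->q3 q1-b->q4 q2-a->q5 q2-b->q6 q3-a->q3 q3-b->q4 q4-a->q5 q4-b->q6 q5-a->q7 q5-b->q8 q6-a->q9 q6-b->q10 q7-a->q7 q7-b->q8 q8-a->q9 q8-b->q10 q9-a->q11 q9-b->q12 q10-a->q13 q10-b->q14 q11-a->q11 q11-b->q12 q12-a->q13 q12-b->q14 q13-a->q15 q13-b->q16 q14-a->q17 q14-b->q18 q15-a->q15 q15-b->q16 q16-a->q17 q16-b->q18 q17-a->q19 q17-b->q20 q18-a->q21 q18-b->q18 q19-a->q19 q19-b->q20 q20-a->q21 q20-b->q18 q21-a->q22 q21-b->q20 q22-a->q22 q22-b->q20

Handle the two conditions separately and then intersect. One (7 states) tracks the last 2 symbols read; the other (6 states) tracks the count of `b`s, saturating at 5. Each combined state is a pair, one component from each; accept when both components accept.
A 23-state machine:
          a    b  
>  q0     q1   q2 
   q1     q3   q4 
   q2     q5   q6 
   q3     q3   q4 
   q4     q5   q6 
   q5     q7   q8 
   q6     q9  q10 
   q7     q7   q8 
   q8     q9  q10 
   q9    q11  q12 
   q10   q13  q14 
   q11   q11  q12 
   q12   q13  q14 
   q13   q15  q16 
 * q14   q17  q18 
   q15   q15  q16 
   q16   q17  q18 
 * q17   q19  q20 
   q18   q21  q18 
   q19   q19  q20 
   q20   q21  q18 
   q21   q22  q20 
   q22   q22  q20 
(> = start, * = accepting)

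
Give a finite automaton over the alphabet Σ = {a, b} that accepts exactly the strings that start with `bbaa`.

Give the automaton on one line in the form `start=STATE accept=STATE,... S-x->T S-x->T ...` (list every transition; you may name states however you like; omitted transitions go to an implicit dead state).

start=q0 accept=q4 q0-a->q5 q0-b->q1 q1-a->q5 q1-b->q2 q2-a->q3 q2-b->q5 q3-a->q4 q3-b->q5 q4-a->q4 q4-b->q4 q5-a->q5 q5-b->q5

Check the first 4 symbols one by one: q0 through q3 record how many have matched `bbaa` so far; any wrong symbol goes to the dead state q5. After all 4 match we enter the accepting sink q4.
        a   b  
>  q0   q5  q1 
   q1   q5  q2 
   q2   q3  q5 
   q3   q4  q5 
 * q4   q4  q4 
   q5   q5  q5 
(> = start, * = accepting)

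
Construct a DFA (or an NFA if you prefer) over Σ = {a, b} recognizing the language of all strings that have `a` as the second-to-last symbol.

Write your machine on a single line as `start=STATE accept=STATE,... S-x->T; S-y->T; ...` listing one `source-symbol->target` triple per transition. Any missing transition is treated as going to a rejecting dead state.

start=q0; accept=q3,q4; q0-a->q1; q0-b->q2; q1-a->q3; q1-b->q4; q2-a->q5; q2-b->q6; q3-a->q3; q3-b->q4; q4-a->q5; q4-b->q6; q5-a->q3; q5-b->q4; q6-a->q5; q6-b->q6

A DFA must remember the last 2 symbols (since which symbol is second-to-last isn't known until the input ends). Use one state per possible window of the last ≤2 symbols; accept from those whose window starts with `a`.
        a   b  
>  q0   q1  q2 
   q1   q3  q4 
   q2   q5  q6 
 * q3   q3  q4 
 * q4   q5  q6 
   q5   q3  q4 
   q6   q5  q6 
(> = start, * = accepting)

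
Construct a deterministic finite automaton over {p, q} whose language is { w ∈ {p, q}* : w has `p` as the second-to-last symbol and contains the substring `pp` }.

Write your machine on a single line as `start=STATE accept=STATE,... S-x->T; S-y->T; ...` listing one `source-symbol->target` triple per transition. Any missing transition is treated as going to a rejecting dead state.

start=S0; accept=S2,S3; S0-p->S1; S0-q->S0; S1-p->S2; S1-q->S0; S2-p->S2; S2-q->S3; S3-p->S4; S3-q->S5; S4-p->S2; S4-q->S3; S5-p->S4; S5-q->S5

Run two small machines in parallel and take their product. The first has 7 states tracking the last 2 symbols read; the second has 3 states tracking whether and how much of `pp` has been seen. A product state is a pair (one from each), accepting exactly when both do. After merging equivalent states the machine shrinks.
        p   q  
>  S0   S1  S0 
   S1   S2  S0 
 * S2   S2  S3 
 * S3   S4  S5 
   S4   S2  S3 
   S5   S4  S5 
(> = start, * = accepting)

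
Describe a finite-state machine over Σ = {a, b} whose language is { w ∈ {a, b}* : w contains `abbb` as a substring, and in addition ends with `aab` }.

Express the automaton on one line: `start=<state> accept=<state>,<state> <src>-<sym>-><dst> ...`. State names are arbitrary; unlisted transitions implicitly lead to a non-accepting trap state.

Build one automaton per condition and run them in lockstep. One (5 states) tracks whether and how much of `abbb` has been seen; the other (4 states) tracks how much of the suffix `aab` has currently been matched. Each combined state is a pair, one component from each; accept when both components accept.
10 states suffice.
        a   b  
>  q0   q1  q0 
   q1   q2  q3 
   q2   q2  q4 
   q3   q1  q5 
   q4   q1  q5 
   q5   q1  q6 
   q6   q7  q6 
   q7   q8  q6 
   q8   q8  q9 
 * q9   q7  q6 
(> = start, * = accepting)

start=q0 accept=q9 q0-a->q1 q0-b->q0 q1-a->q2 q1-b->q3 q2-a->q2 q2-b->q4 q3-a->q1 q3-b->q5 q4-a->q1 q4-b->q5 q5-a->q1 q5-b->q6 q6-a->q7 q6-b->q6 q7-a->q8 q7-b->q6 q8-a->q8 q8-b->q9 q9-a->q7 q9-b->q6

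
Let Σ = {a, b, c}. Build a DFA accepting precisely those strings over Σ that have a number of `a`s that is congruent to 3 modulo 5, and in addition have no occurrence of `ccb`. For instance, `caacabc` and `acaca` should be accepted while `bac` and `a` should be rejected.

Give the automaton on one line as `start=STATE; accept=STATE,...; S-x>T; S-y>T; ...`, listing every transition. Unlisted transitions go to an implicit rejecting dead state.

start=q0; accept=q6,q11,q15; q0-a>q1; q0-b>q0; q0-c>q2; q1-a>q3; q1-b>q1; q1-c>q4; q2-a>q1; q2-b>q0; q2-c>q5; q3-a>q6; q3-b>q3; q3-c>q7; q4-a>q3; q4-b>q1; q4-c>q8; q5-a>q1; q5-b>q9; q5-c>q5; q6-a>q10; q6-b>q6; q6-c>q11; q7-a>q6; q7-b>q3; q7-c>q12; q8-a>q3; q8-b>q13; q8-c>q8; q9-a>q13; q9-b>q9; q9-c>q9; q10-a>q0; q10-b>q10; q10-c>q14; q11-a>q10; q11-b>q6; q11-c>q15; q12-a>q6; q12-b>q16; q12-c>q12; q13-a>q16; q13-b>q13; q13-c>q13; q14-a>q0; q14-b>q10; q14-c>q17; q15-a>q10; q15-b>q18; q15-c>q15; q16-a>q18; q16-b>q16; q16-c>q16; q17-a>q0; q17-b>q19; q17-c>q17; q18-a>q19; q18-b>q18; q18-c>q18; q19-a>q9; q19-b>q19; q19-c>q19

Run two small machines in parallel and take their product. One (5 states) tracks the count of `a`s modulo 5; the other (4 states) tracks partial matches of the forbidden pattern `ccb`. Each combined state is a pair, one component from each; accept when both components accept.
          a    b    c  
>  q0     q1   q0   q2 
   q1     q3   q1   q4 
   q2     q1   q0   q5 
   q3     q6   q3   q7 
   q4     q3   q1   q8 
   q5     q1   q9   q5 
 * q6    q10   q6  q11 
   q7     q6   q3  q12 
   q8     q3  q13   q8 
   q9    q13   q9   q9 
   q10    q0  q10  q14 
 * q11   q10   q6  q15 
   q12    q6  q16  q12 
   q13   q16  q13  q13 
   q14    q0  q10  q17 
 * q15   q10  q18  q15 
   q16   q18  q16  q16 
   q17    q0  q19  q17 
   q18   q19  q18  q18 
   q19    q9  q19  q19 
(> = start, * = accepting)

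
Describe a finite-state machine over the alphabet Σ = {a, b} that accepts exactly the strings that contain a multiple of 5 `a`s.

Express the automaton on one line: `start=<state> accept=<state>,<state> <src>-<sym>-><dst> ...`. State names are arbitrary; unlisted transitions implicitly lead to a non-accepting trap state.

Keep the running count of `a`s modulo 5: each `a` advances along the cycle s0 → s1 → s2 → s3 → s4 → s0 while other symbols loop. Accept at s0.
5 states suffice.
        a   b  
>* s0   s1  s0 
   s1   s2  s1 
   s2   s3  s2 
   s3   s4  s3 
   s4   s0  s4 
(> = start, * = accepting)

start=s0 accept=s0 s0-a->s1 s0-b->s0 s1-a->s2 s1-b->s1 s2-a->s3 s2-b->s2 s3-a->s4 s3-b->s3 s4-a->s0 s4-b->s4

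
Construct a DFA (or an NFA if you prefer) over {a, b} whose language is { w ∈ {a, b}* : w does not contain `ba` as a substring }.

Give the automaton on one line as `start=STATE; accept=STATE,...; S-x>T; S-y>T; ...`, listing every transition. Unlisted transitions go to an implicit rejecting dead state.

start=s0; accept=s0,s1; s0-a>s0; s0-b>s1; s1-a>s2; s1-b>s1; s2-a>s2; s2-b>s2

This is the complement of 'contains `ba`'. Use the same substring-matching states — s0 through s2 holding how much of `ba` has just been matched — but flip the accepting set: everything except the trap s2 accepts.
With 3 states:
        a   b  
>* s0   s0  s1 
 * s1   s2  s1 
   s2   s2  s2 
(> = start, * = accepting)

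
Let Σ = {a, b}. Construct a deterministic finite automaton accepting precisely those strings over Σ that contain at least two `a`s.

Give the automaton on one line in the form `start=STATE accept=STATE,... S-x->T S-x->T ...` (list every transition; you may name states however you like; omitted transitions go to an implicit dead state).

Only the number of `a`s matters, and only up to 3. Make a chain q0 → q1 → q2 → q3 advanced by each `a` (with q3 absorbing); every other symbol self-loops. The accepting set is {q2, q3}.
With 4 states:
        a   b  
>  q0   q1  q0 
   q1   q2  q1 
 * q2   q3  q2 
 * q3   q3  q3 
(> = start, * = accepting)

start=q0 accept=q2,q3 q0-a->q1 q0-b->q0 q1-a->q2 q1-b->q1 q2-a->q3 q2-b->q2 q3-a->q3 q3-b->q3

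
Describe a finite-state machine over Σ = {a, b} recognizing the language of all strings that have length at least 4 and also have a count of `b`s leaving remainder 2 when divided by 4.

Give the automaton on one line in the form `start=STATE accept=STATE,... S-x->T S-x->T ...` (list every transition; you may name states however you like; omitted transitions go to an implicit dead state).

Handle the two conditions separately and then intersect. One (6 states) tracks the input length, saturating at 5; the other (4 states) tracks the count of `b`s modulo 4. Each combined state is a pair, one component from each; accept when both components accept. After merging equivalent states the machine shrinks.
        a   b  
>  q0   q1  q2 
   q1   q3  q4 
   q2   q4  q5 
   q3   q3  q6 
   q4   q6  q7 
   q5   q7  q8 
   q6   q6  q9 
   q7   q9  q8 
   q8   q8  q3 
 * q9   q9  q8 
(> = start, * = accepting)

start=q0 accept=q9 q0-a->q1 q0-b->q2 q1-a->q3 q1-b->q4 q2-a->q4 q2-b->q5 q3-a->q3 q3-b->q6 q4-a->q6 q4-b->q7 q5-a->q7 q5-b->q8 q6-a->q6 q6-b->q9 q7-a->q9 q7-b->q8 q8-a->q8 q8-b->q3 q9-a->q9 q9-b->q8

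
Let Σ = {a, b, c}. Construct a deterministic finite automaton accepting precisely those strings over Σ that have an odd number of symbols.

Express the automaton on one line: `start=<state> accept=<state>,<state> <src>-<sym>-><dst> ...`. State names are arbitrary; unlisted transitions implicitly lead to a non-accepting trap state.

Only the length mod 2 matters, so use a 2-cycle: from any state, every input symbol moves to the next state, wrapping S1 back to S0. Mark S1 accepting.
With 2 states:
        a   b   c  
>  S0   S1  S1  S1 
 * S1   S0  S0  S0 
(> = start, * = accepting)

start=S0 accept=S1 S0-a->S1 S0-b->S1 S0-c->S1 S1-a->S0 S1-b->S0 S1-c->S0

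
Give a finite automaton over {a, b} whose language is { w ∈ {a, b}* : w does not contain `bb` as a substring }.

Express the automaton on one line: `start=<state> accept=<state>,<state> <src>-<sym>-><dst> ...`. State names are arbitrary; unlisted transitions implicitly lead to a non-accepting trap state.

This is the complement of 'contains `bb`'. Use the same substring-matching states — q0 through q2 holding how much of `bb` has just been matched — but flip the accepting set: everything except the trap q2 accepts.
With 3 states:
        a   b  
>* q0   q0  q1 
 * q1   q0  q2 
   q2   q2  q2 
(> = start, * = accepting)

start=q0 accept=q0,q1 q0-a->q0 q0-b->q1 q1-a->q0 q1-b->q2 q2-a->q2 q2-b->q2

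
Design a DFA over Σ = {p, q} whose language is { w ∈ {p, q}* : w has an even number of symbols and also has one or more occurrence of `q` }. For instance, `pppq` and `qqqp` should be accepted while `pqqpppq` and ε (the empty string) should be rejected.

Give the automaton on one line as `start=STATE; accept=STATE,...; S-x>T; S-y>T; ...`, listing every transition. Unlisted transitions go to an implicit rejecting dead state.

Build one automaton per condition and run them in lockstep. One (2 states) tracks the input length modulo 2; the other (3 states) tracks the count of `q`s, saturating at 2. Each combined state is a pair, one component from each; accept when both components accept.
A 6-state machine:
       p  q 
>  A   B  C 
   B   A  D 
   C   D  E 
 * D   C  F 
 * E   F  F 
   F   E  E 
(> = start, * = accepting)

start=A; accept=D,E; A-p>B; A-q>C; B-p>A; B-q>D; C-p>D; C-q>E; D-p>C; D-q>F; E-p>F; E-q>F; F-p>E; F-q>E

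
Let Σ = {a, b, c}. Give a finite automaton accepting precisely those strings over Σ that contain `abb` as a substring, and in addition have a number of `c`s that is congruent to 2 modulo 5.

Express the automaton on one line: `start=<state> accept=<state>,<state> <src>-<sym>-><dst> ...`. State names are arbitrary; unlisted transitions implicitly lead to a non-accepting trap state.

Handle the two conditions separately and then intersect. One (4 states) tracks whether and how much of `abb` has been seen; the other (5 states) tracks the count of `c`s modulo 5. Each combined state is a pair, one component from each; accept when both components accept.
A 20-state machine:
          a    b    c  
>  s0     s1   s0   s2 
   s1     s1   s3   s2 
   s2     s4   s2   s5 
   s3     s1   s6   s2 
   s4     s4   s7   s5 
   s5     s8   s5   s9 
   s6     s6   s6  s10 
   s7     s4  s10   s5 
   s8     s8  s11   s9 
   s9    s12   s9  s13 
   s10   s10  s10  s14 
   s11    s8  s14   s9 
   s12   s12  s15  s13 
   s13   s16  s13   s0 
 * s14   s14  s14  s17 
   s15   s12  s17  s13 
   s16   s16  s18   s0 
   s17   s17  s17  s19 
   s18   s16  s19   s0 
   s19   s19  s19   s6 
(> = start, * = accepting)

start=s0 accept=s14 s0-a->s1 s0-b->s0 s0-c->s2 s1-a->s1 s1-b->s3 s1-c->s2 s2-a->s4 s2-b->s2 s2-c->s5 s3-a->s1 s3-b->s6 s3-c->s2 s4-a->s4 s4-b->s7 s4-c->s5 s5-a->s8 s5-b->s5 s5-c->s9 s6-a->s6 s6-b->s6 s6-c->s10 s7-a->s4 s7-b->s10 s7-c->s5 s8-a->s8 s8-b->s11 s8-c->s9 s9-a->s12 s9-b->s9 s9-c->s13 s10-a->s10 s10-b->s10 s10-c->s14 s11-a->s8 s11-b->s14 s11-c->s9 s12-a->s12 s12-b->s15 s12-c->s13 s13-a->s16 s13-b->s13 s13-c->s0 s14-a->s14 s14-b->s14 s14-c->s17 s15-a->s12 s15-b->s17 s15-c->s13 s16-a->s16 s16-b->s18 s16-c->s0 s17-a->s17 s17-b->s17 s17-c->s19 s18-a->s16 s18-b->s19 s18-c->s0 s19-a->s19 s19-b->s19 s19-c->s6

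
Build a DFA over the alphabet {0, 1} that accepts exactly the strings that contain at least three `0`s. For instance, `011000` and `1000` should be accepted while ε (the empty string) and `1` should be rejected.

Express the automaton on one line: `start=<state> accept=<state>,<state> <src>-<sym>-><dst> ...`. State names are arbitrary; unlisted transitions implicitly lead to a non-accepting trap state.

Count `0`s, saturating at 4: states S0 through S3 mean 0 through 3 `0`s seen; S4 means more than 3. Each `0` increments (capped at S4); other symbols loop. Accept from {S3, S4}.
        0   1  
>  S0   S1  S0 
   S1   S2  S1 
   S2   S3  S2 
 * S3   S4  S3 
 * S4   S4  S4 
(> = start, * = accepting)

start=S0 accept=S3,S4 S0-0->S1 S0-1->S0 S1-0->S2 S1-1->S1 S2-0->S3 S2-1->S2 S3-0->S4 S3-1->S3 S4-0->S4 S4-1->S4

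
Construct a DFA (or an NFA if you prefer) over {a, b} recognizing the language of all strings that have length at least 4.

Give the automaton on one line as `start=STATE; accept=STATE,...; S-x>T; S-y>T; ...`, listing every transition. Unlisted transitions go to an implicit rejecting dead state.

start=q0; accept=q4,q5; q0-a>q1; q0-b>q1; q1-a>q2; q1-b>q2; q2-a>q3; q2-b>q3; q3-a>q4; q3-b>q4; q4-a>q5; q4-b>q5; q5-a>q5; q5-b>q5

Count input length up to 5: every symbol moves from q0 toward q5, which means 'more than 4' and absorbs. Accept from {q4, q5}.
        a   b  
>  q0   q1  q1 
   q1   q2  q2 
   q2   q3  q3 
   q3   q4  q4 
 * q4   q5  q5 
 * q5   q5  q5 
(> = start, * = accepting)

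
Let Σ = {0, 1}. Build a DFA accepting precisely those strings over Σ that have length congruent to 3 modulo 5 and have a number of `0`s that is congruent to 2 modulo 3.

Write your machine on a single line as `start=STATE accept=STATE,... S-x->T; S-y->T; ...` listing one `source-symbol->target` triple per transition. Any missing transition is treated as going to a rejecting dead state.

start=s0; accept=s7; s0-0->s1; s0-1->s2; s1-0->s3; s1-1->s4; s2-0->s4; s2-1->s5; s3-0->s6; s3-1->s7; s4-0->s7; s4-1->s8; s5-0->s8; s5-1->s6; s6-0->s9; s6-1->s10; s7-0->s10; s7-1->s11; s8-0->s11; s8-1->s9; s9-0->s12; s9-1->s13; s10-0->s13; s10-1->s0; s11-0->s0; s11-1->s12; s12-0->s2; s12-1->s14; s13-0->s14; s13-1->s1; s14-0->s5; s14-1->s3

Run two small machines in parallel and take their product. One (5 states) tracks the input length modulo 5; the other (3 states) tracks the count of `0`s modulo 3. Each combined state is a pair, one component from each; accept when both components accept.
With 15 states:
          0    1  
>  s0     s1   s2 
   s1     s3   s4 
   s2     s4   s5 
   s3     s6   s7 
   s4     s7   s8 
   s5     s8   s6 
   s6     s9  s10 
 * s7    s10  s11 
   s8    s11   s9 
   s9    s12  s13 
   s10   s13   s0 
   s11    s0  s12 
   s12    s2  s14 
   s13   s14   s1 
   s14    s5   s3 
(> = start, * = accepting)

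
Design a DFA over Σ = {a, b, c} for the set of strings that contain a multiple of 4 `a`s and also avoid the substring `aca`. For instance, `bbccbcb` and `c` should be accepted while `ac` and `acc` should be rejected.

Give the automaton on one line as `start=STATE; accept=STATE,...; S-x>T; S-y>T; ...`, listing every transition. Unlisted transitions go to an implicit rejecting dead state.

Handle the two conditions separately and then intersect. The first has 4 states tracking the count of `a`s modulo 4; the second has 4 states tracking partial matches of the forbidden pattern `aca`. A product state is a pair (one from each), accepting exactly when both do. Minimizing collapses redundant product states.
A 13-state machine:
          a    b    c  
>* q0     q1   q0   q0 
   q1     q2   q3   q4 
   q2     q5   q6   q7 
   q3     q2   q3   q3 
   q4     q8   q3   q3 
   q5     q9  q10  q11 
   q6     q5   q6   q6 
   q7     q8   q6   q6 
   q8     q8   q8   q8 
 * q9     q1   q0  q12 
   q10    q9  q10  q10 
   q11    q8  q10  q10 
 * q12    q8   q0   q0 
(> = start, * = accepting)

start=q0; accept=q0,q9,q12; q0-a>q1; q0-b>q0; q0-c>q0; q1-a>q2; q1-b>q3; q1-c>q4; q2-a>q5; q2-b>q6; q2-c>q7; q3-a>q2; q3-b>q3; q3-c>q3; q4-a>q8; q4-b>q3; q4-c>q3; q5-a>q9; q5-b>q10; q5-c>q11; q6-a>q5; q6-b>q6; q6-c>q6; q7-a>q8; q7-b>q6; q7-c>q6; q8-a>q8; q8-b>q8; q8-c>q8; q9-a>q1; q9-b>q0; q9-c>q12; q10-a>q9; q10-b>q10; q10-c>q10; q11-a>q8; q11-b>q10; q11-c>q10; q12-a>q8; q12-b>q0; q12-c>q0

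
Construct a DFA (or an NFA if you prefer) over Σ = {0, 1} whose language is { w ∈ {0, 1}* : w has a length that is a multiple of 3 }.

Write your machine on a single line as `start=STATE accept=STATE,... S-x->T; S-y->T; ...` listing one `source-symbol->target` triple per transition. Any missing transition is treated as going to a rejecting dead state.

start=s0; accept=s0; s0-0->s1; s0-1->s1; s1-0->s2; s1-1->s2; s2-0->s0; s2-1->s0

Only the length mod 3 matters, so use a 3-cycle: from any state, every input symbol moves to the next state, wrapping s2 back to s0. Mark s0 accepting.
3 states suffice.
        0   1  
>* s0   s1  s1 
   s1   s2  s2 
   s2   s0  s0 
(> = start, * = accepting)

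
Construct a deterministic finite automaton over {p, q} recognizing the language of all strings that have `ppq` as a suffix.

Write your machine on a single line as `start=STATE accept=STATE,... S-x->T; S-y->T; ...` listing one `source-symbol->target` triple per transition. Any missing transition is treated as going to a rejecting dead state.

Remember how much of `ppq` the current input suffix matches. State S0 means no match yet; S1 means the last symbol is `p`; S2 means the last 2 symbols are `pp`; S3 means the last 3 symbols are `ppq`. Only S3 accepts. On a mismatch, fall back to the longest proper suffix that is still a prefix of `ppq`.
4 states suffice.
        p   q  
>  S0   S1  S0 
   S1   S2  S0 
   S2   S2  S3 
 * S3   S1  S0 
(> = start, * = accepting)

start=S0; accept=S3; S0-p->S1; S0-q->S0; S1-p->S2; S1-q->S0; S2-p->S2; S2-q->S3; S3-p->S1; S3-q->S0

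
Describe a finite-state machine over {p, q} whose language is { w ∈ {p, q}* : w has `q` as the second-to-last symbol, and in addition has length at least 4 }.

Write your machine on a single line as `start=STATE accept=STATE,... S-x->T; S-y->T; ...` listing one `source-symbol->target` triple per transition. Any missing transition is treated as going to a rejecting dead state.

Build one automaton per condition and run them in lockstep. The first has 7 states tracking the last 2 symbols read; the second has 6 states tracking the input length, saturating at 5. A product state is a pair (one from each), accepting exactly when both do. Equivalent product states are then merged.
6 states suffice.
        p   q  
>  s0   s1  s1 
   s1   s2  s2 
   s2   s2  s3 
   s3   s4  s5 
 * s4   s2  s3 
 * s5   s4  s5 
(> = start, * = accepting)

start=s0; accept=s4,s5; s0-p->s1; s0-q->s1; s1-p->s2; s1-q->s2; s2-p->s2; s2-q->s3; s3-p->s4; s3-q->s5; s4-p->s2; s4-q->s3; s5-p->s4; s5-q->s5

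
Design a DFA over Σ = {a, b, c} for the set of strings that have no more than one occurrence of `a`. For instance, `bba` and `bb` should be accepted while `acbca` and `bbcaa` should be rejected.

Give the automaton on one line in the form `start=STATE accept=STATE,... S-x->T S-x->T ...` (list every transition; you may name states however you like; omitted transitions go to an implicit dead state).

start=s0 accept=s0,s1 s0-a->s1 s0-b->s0 s0-c->s0 s1-a->s2 s1-b->s1 s1-c->s1 s2-a->s2 s2-b->s2 s2-c->s2

Count `a`s, saturating at 2: state s0 means no `a` yet, s1 means one `a` seen, s2 means more than one. Each `a` increments (capped at s2); other symbols loop. Accept from {s0, s1}.
3 states suffice.
        a   b   c  
>* s0   s1  s0  s0 
 * s1   s2  s1  s1 
   s2   s2  s2  s2 
(> = start, * = accepting)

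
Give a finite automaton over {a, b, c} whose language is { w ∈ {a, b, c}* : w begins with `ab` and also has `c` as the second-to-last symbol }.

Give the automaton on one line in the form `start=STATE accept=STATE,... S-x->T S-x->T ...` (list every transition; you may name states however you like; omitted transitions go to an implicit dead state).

Handle the two conditions separately and then intersect. The first has 4 states tracking whether the input so far still matches the prefix `ab`; the second has 13 states tracking the last 2 symbols read. A product state is a pair (one from each), accepting exactly when both do.
With 22 states:
          a    b    c  
>  S0     S1   S2   S3 
   S1     S4   S5   S6 
   S2     S7   S8   S9 
   S3    S10  S11  S12 
   S4     S4  S13   S6 
   S5    S14  S15  S16 
   S6    S10  S11  S12 
   S7     S4  S13   S6 
   S8     S7   S8   S9 
   S9    S10  S11  S12 
   S10    S4  S13   S6 
   S11    S7   S8   S9 
   S12   S10  S11  S12 
   S13    S7   S8   S9 
   S14   S17   S5  S18 
   S15   S14  S15  S16 
   S16   S19  S20  S21 
   S17   S17   S5  S18 
   S18   S19  S20  S21 
 * S19   S17   S5  S18 
 * S20   S14  S15  S16 
 * S21   S19  S20  S21 
(> = start, * = accepting)

start=S0 accept=S19,S20,S21 S0-a->S1 S0-b->S2 S0-c->S3 S1-a->S4 S1-b->S5 S1-c->S6 S2-a->S7 S2-b->S8 S2-c->S9 S3-a->S10 S3-b->S11 S3-c->S12 S4-a->S4 S4-b->S13 S4-c->S6 S5-a->S14 S5-b->S15 S5-c->S16 S6-a->S10 S6-b->S11 S6-c->S12 S7-a->S4 S7-b->S13 S7-c->S6 S8-a->S7 S8-b->S8 S8-c->S9 S9-a->S10 S9-b->S11 S9-c->S12 S10-a->S4 S10-b->S13 S10-c->S6 S11-a->S7 S11-b->S8 S11-c->S9 S12-a->S10 S12-b->S11 S12-c->S12 S13-a->S7 S13-b->S8 S13-c->S9 S14-a->S17 S14-b->S5 S14-c->S18 S15-a->S14 S15-b->S15 S15-c->S16 S16-a->S19 S16-b->S20 S16-c->S21 S17-a->S17 S17-b->S5 S17-c->S18 S18-a->S19 S18-b->S20 S18-c->S21 S19-a->S17 S19-b->S5 S19-c->S18 S20-a->S14 S20-b->S15 S20-c->S16 S21-a->S19 S21-b->S20 S21-c->S21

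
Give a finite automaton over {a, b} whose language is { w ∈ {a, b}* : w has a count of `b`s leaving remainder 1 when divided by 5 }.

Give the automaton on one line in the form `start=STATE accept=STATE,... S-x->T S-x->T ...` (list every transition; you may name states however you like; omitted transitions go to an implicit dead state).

start=s0 accept=s1 s0-a->s0 s0-b->s1 s1-a->s1 s1-b->s2 s2-a->s2 s2-b->s3 s3-a->s3 s3-b->s4 s4-a->s4 s4-b->s0

Keep the running count of `b`s modulo 5: each `b` advances along the cycle s0 → s1 → s2 → s3 → s4 → s0 while other symbols loop. Accept at s1.
With 5 states:
        a   b  
>  s0   s0  s1 
 * s1   s1  s2 
   s2   s2  s3 
   s3   s3  s4 
   s4   s4  s0 
(> = start, * = accepting)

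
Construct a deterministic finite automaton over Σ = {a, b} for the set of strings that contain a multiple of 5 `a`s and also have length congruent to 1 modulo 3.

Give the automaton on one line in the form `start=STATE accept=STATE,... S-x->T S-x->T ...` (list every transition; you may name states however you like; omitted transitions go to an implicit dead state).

start=q0 accept=q2 q0-a->q1 q0-b->q2 q1-a->q3 q1-b->q4 q2-a->q4 q2-b->q5 q3-a->q6 q3-b->q7 q4-a->q7 q4-b->q8 q5-a->q8 q5-b->q0 q6-a->q9 q6-b->q10 q7-a->q10 q7-b->q11 q8-a->q11 q8-b->q1 q9-a->q5 q9-b->q12 q10-a->q12 q10-b->q13 q11-a->q13 q11-b->q3 q12-a->q0 q12-b->q14 q13-a->q14 q13-b->q6 q14-a->q2 q14-b->q9

Handle the two conditions separately and then intersect. One (5 states) tracks the count of `a`s modulo 5; the other (3 states) tracks the input length modulo 3. Each combined state is a pair, one component from each; accept when both components accept.
With 15 states:
          a    b  
>  q0     q1   q2 
   q1     q3   q4 
 * q2     q4   q5 
   q3     q6   q7 
   q4     q7   q8 
   q5     q8   q0 
   q6     q9  q10 
   q7    q10  q11 
   q8    q11   q1 
   q9     q5  q12 
   q10   q12  q13 
   q11   q13   q3 
   q12    q0  q14 
   q13   q14   q6 
   q14    q2   q9 
(> = start, * = accepting)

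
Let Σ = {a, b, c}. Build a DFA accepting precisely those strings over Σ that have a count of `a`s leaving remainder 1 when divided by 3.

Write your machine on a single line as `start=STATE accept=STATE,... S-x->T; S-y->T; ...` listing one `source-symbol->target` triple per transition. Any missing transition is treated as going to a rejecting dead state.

The only thing that matters is how many `a`s have appeared, reduced mod 3. Use one state per residue: S0 for 0, …, S2 for 2. Reading `a` moves to the next residue; anything else stays put. S1 is accepting.
3 states suffice.
        a   b   c  
>  S0   S1  S0  S0 
 * S1   S2  S1  S1 
   S2   S0  S2  S2 
(> = start, * = accepting)

start=S0; accept=S1; S0-a->S1; S0-b->S0; S0-c->S0; S1-a->S2; S1-b->S1; S1-c->S1; S2-a->S0; S2-b->S2; S2-c->S2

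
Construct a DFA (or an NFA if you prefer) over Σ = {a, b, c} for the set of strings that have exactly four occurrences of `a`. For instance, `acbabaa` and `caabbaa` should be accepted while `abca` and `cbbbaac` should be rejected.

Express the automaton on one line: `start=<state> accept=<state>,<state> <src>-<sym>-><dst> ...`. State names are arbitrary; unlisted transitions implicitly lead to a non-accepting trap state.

Only the number of `a`s matters, and only up to 5. Make a chain q0 → q1 → q2 → q3 → q4 → q5 advanced by each `a` (with q5 absorbing); every other symbol self-loops. The accepting set is {q4}.
6 states suffice.
        a   b   c  
>  q0   q1  q0  q0 
   q1   q2  q1  q1 
   q2   q3  q2  q2 
   q3   q4  q3  q3 
 * q4   q5  q4  q4 
   q5   q5  q5  q5 
(> = start, * = accepting)

start=q0 accept=q4 q0-a->q1 q0-b->q0 q0-c->q0 q1-a->q2 q1-b->q1 q1-c->q1 q2-a->q3 q2-b->q2 q2-c->q2 q3-a->q4 q3-b->q3 q3-c->q3 q4-a->q5 q4-b->q4 q4-c->q4 q5-a->q5 q5-b->q5 q5-c->q5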